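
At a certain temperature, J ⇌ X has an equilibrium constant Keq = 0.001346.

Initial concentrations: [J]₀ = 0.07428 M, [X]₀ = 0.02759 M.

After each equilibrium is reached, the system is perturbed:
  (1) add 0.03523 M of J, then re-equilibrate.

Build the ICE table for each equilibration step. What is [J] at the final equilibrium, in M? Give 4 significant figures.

[J]_eq = 0.1369 M

Q₀ = 0.3714 vs Keq = 0.001346 ⇒ Q>K, reverse
Step 1:
                   J          X
  I          0.07428    0.02759
  C          0.02745   -0.02745
  E           0.1017 1.3693e-04
  solve Keq expr → x = -0.02745; check Q = 0.001346
Then add 0.03523 M of J.
Step 2:
                   J          X
  I            0.137 1.3693e-04
  C       -4.7356e-05 4.7356e-05
  E           0.1369 1.8429e-04
  solve Keq expr → x = 4.7356e-05; check Q = 0.001346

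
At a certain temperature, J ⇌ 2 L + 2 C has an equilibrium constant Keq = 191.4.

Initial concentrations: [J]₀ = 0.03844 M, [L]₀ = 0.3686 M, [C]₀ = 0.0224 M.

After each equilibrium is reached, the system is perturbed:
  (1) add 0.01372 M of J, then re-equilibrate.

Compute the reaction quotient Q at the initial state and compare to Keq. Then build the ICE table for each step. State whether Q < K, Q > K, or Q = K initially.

Q₀ = 0.001773; Q < K (proceeds forward)

Q₀ = 0.001773 vs Keq = 191.4 ⇒ Q<K, forward
Step 1:
                    J           L           C
  I           0.03844      0.3686      0.0224
  C          -0.03843     0.07686     0.07686
  E        1.0215e-05      0.4455     0.09926
  solve Keq expr → x = 0.03843; check Q = 191.4
Then add 0.01372 M of J.
Step 2:
                    J           L           C
  I           0.01373      0.4455     0.09926
  C          -0.01371     0.02742     0.02742
  E        1.8750e-05      0.4729      0.1267
  solve Keq expr → x = 0.01371; check Q = 191.4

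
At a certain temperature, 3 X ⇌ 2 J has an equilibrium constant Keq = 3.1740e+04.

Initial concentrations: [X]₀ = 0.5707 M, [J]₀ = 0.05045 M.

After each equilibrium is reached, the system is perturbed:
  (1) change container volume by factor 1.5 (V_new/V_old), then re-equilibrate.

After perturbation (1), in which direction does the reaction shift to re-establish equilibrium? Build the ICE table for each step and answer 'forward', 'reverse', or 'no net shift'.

Direction: reverse

Q₀ = 0.01369 vs Keq = 3.1740e+04 ⇒ Q<K, forward
Step 1:
                   X          J
  I           0.5707    0.05045
  C           -0.553     0.3687
  E          0.01769     0.4191
  solve Keq expr → x = 0.1843; check Q = 3.1740e+04
Then change container volume by factor 1.5 (V_new/V_old).
Step 2:
                   X          J
  I          0.01179     0.2794
  C         0.001671  -0.001114
  E          0.01346     0.2783
  solve Keq expr → x = -5.5688e-04; check Q = 3.1740e+04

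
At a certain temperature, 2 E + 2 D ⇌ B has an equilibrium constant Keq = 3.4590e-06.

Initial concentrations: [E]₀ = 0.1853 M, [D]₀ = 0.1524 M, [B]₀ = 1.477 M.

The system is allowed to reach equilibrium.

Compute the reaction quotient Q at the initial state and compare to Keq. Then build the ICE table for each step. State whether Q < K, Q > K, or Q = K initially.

Q₀ = 1852 vs Keq = 3.4590e-06 ⇒ Q>K, reverse
Step 1:
                   E          D          B
  init        0.1853     0.1524      1.477
  Δ            2.953      2.953     -1.477
  eq           3.139      3.106 3.2867e-04
  solve Keq expr → x = -1.477; check Q = 3.4590e-06

Q₀ = 1852; Q > K (proceeds reverse)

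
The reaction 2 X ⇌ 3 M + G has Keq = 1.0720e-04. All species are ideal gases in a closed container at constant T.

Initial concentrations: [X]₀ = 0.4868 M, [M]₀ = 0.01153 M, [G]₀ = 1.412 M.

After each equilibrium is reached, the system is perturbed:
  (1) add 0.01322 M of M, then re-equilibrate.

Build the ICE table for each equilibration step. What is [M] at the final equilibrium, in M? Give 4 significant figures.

[M]_eq = 0.02617 M

Q₀ = 9.1332e-06 vs Keq = 1.0720e-04 ⇒ Q<K, forward
Step 1:
                   X          M          G
  I           0.4868    0.01153      1.412
  C        -0.009534     0.0143   0.004767
  E           0.4773    0.02583      1.417
  solve Keq expr → x = 0.004767; check Q = 1.0720e-04
Then add 0.01322 M of M.
Step 2:
                   X          M          G
  I           0.4773    0.03905      1.417
  C          0.00859   -0.01288  -0.004295
  E           0.4859    0.02617      1.412
  solve Keq expr → x = -0.004295; check Q = 1.0720e-04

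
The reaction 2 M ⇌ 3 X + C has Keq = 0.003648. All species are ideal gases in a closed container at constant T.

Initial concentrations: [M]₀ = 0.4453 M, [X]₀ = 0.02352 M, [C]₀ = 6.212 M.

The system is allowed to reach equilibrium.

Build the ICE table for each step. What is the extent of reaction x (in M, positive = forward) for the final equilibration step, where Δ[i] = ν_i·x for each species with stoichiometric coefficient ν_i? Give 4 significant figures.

x = 0.008037 M

Q₀ = 4.0760e-04 vs Keq = 0.003648 ⇒ Q<K, forward
Step 1:
                  M         X         C
  Initial    0.4453   0.02352     6.212
  Change   -0.01607   0.02411  0.008037
  Equil      0.4292   0.04763      6.22
  solve Keq expr → x = 0.008037; check Q = 0.003648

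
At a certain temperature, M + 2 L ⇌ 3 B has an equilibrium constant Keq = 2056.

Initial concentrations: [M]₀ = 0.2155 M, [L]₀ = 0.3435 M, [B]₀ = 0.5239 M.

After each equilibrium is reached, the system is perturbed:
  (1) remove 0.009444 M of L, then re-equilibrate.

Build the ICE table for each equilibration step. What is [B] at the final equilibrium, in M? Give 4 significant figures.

[B]_eq = 0.9229 M

Q₀ = 5.655 vs Keq = 2056 ⇒ Q<K, forward
Step 1:
                   M          L          B
  I           0.2155     0.3435     0.5239
  C          -0.1364    -0.2728     0.4092
  E          0.07909    0.07069     0.9331
  solve Keq expr → x = 0.1364; check Q = 2056
Then remove 0.009444 M of L.
Step 2:
                   M          L          B
  I          0.07909    0.06124     0.9331
  C         0.003415   0.006829   -0.01024
  E          0.08251    0.06807     0.9229
  solve Keq expr → x = -0.003415; check Q = 2056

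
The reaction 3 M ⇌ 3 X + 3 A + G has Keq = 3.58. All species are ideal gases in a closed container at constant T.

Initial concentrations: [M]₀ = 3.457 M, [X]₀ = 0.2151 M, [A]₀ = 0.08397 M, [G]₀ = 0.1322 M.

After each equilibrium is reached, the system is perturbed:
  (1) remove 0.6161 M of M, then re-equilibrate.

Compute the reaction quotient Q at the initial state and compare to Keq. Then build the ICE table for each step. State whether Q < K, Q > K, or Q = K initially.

Q₀ = 1.8855e-08; Q < K (proceeds forward)

Q₀ = 1.8855e-08 vs Keq = 3.58 ⇒ Q<K, forward
Step 1:
                    M           X           A           G
  Initial       3.457      0.2151     0.08397      0.1322
  Change       -1.634       1.634       1.634      0.5446
  Equil         1.823       1.849       1.718      0.6768
  solve Keq expr → x = 0.5446; check Q = 3.58
Then remove 0.6161 M of M.
Step 2:
                    M           X           A           G
  Initial       1.207       1.849       1.718      0.6768
  Change       0.1936     -0.1936     -0.1936    -0.06454
  Equil         1.401       1.655       1.524      0.6123
  solve Keq expr → x = -0.06454; check Q = 3.58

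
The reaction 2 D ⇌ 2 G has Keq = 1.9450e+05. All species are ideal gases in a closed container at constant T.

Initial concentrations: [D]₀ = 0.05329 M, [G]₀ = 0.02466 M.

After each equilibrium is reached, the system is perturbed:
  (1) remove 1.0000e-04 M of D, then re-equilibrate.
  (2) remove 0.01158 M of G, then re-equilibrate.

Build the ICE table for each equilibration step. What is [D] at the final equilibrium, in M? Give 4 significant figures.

[D]_eq = 1.4992e-04 M

Q₀ = 0.2141 vs Keq = 1.9450e+05 ⇒ Q<K, forward
Step 1:
                   D          G
  init       0.05329    0.02466
  Δ         -0.05311    0.05311
  eq      1.7635e-04    0.07777
  solve Keq expr → x = 0.02656; check Q = 1.9450e+05
Then remove 1.0000e-04 M of D.
Step 2:
                   D          G
  init    7.6349e-05    0.07777
  Δ       9.9774e-05 -9.9774e-05
  eq      1.7612e-04    0.07767
  solve Keq expr → x = -4.9887e-05; check Q = 1.9450e+05
Then remove 0.01158 M of G.
Step 3:
                   D          G
  init    1.7612e-04    0.06609
  Δ       -2.6198e-05 2.6198e-05
  eq      1.4992e-04    0.06612
  solve Keq expr → x = 1.3099e-05; check Q = 1.9450e+05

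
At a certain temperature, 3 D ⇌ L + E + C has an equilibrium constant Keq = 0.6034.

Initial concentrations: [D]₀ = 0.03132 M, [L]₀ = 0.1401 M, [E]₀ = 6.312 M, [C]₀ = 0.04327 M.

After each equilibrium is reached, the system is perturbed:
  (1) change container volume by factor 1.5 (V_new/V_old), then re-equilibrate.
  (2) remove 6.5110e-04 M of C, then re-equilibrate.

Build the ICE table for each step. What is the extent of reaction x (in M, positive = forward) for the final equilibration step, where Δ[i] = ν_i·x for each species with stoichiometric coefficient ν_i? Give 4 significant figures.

x = 5.3094e-04 M

Q₀ = 1245 vs Keq = 0.6034 ⇒ Q>K, reverse
Step 1:
                  D         L         E         C
  init      0.03132    0.1401     6.312   0.04327
  Δ          0.1199  -0.03995  -0.03995  -0.03995
  eq         0.1512    0.1001     6.272  0.003319
  solve Keq expr → x = -0.03995; check Q = 0.6034
Then change container volume by factor 1.5 (V_new/V_old).
Step 2:
                  D         L         E         C
  init       0.1008   0.06677     4.181  0.002213
  Δ               0         0         0         0
  eq         0.1008   0.06677     4.181  0.002213
  solve Keq expr → x = 0; check Q = 0.6034
Then remove 6.5110e-04 M of C.
Step 3:
                  D         L         E         C
  init       0.1008   0.06677     4.181  0.001561
  Δ       -0.001593 5.3094e-04 5.3094e-04 5.3094e-04
  eq        0.09919    0.0673     4.182  0.002092
  solve Keq expr → x = 5.3094e-04; check Q = 0.6034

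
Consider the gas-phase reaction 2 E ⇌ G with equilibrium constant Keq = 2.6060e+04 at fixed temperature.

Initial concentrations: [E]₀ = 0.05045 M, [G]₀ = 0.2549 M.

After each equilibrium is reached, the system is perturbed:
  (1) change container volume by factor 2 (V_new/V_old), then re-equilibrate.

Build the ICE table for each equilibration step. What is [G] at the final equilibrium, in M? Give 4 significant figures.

Q₀ = 100.1 vs Keq = 2.6060e+04 ⇒ Q<K, forward
Step 1:
                   E          G
  I          0.05045     0.2549
  C         -0.04718    0.02359
  E         0.003269     0.2785
  solve Keq expr → x = 0.02359; check Q = 2.6060e+04
Then change container volume by factor 2 (V_new/V_old).
Step 2:
                   E          G
  I         0.001635     0.1392
  C       6.7424e-04 -3.3712e-04
  E         0.002309     0.1389
  solve Keq expr → x = -3.3712e-04; check Q = 2.6060e+04

[G]_eq = 0.1389 M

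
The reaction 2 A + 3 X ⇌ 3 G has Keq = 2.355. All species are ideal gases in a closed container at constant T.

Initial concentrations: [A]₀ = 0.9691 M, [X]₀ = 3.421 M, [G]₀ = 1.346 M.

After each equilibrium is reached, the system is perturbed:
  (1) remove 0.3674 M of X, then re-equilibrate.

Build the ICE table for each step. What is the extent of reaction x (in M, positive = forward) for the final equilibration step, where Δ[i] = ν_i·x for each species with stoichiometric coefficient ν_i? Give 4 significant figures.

x = -0.02717 M

Q₀ = 0.06485 vs Keq = 2.355 ⇒ Q<K, forward
Step 1:
                    A           X           G
  init         0.9691       3.421       1.346
  Δ           -0.5086     -0.7629      0.7629
  eq           0.4605       2.658       2.109
  solve Keq expr → x = 0.2543; check Q = 2.355
Then remove 0.3674 M of X.
Step 2:
                    A           X           G
  init         0.4605       2.291       2.109
  Δ           0.05434     0.08152    -0.08152
  eq           0.5148       2.372       2.027
  solve Keq expr → x = -0.02717; check Q = 2.355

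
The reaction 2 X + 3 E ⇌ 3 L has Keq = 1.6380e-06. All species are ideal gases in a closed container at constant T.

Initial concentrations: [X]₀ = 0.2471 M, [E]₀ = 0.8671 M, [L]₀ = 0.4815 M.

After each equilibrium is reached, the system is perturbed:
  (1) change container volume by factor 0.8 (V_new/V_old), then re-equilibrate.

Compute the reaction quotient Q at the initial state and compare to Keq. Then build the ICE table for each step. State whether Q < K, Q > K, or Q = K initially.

Q₀ = 2.804 vs Keq = 1.6380e-06 ⇒ Q>K, reverse
Step 1:
                  X         E         L
  Initial    0.2471    0.8671    0.4815
  Change     0.3138    0.4708   -0.4708
  Equil      0.5609     1.338   0.01073
  solve Keq expr → x = -0.1569; check Q = 1.6380e-06
Then change container volume by factor 0.8 (V_new/V_old).
Step 2:
                  X         E         L
  Initial    0.7012     1.672   0.01341
  Change  -0.001407  -0.00211   0.00211
  Equil      0.6998      1.67   0.01552
  solve Keq expr → x = 7.0342e-04; check Q = 1.6380e-06

Q₀ = 2.804; Q > K (proceeds reverse)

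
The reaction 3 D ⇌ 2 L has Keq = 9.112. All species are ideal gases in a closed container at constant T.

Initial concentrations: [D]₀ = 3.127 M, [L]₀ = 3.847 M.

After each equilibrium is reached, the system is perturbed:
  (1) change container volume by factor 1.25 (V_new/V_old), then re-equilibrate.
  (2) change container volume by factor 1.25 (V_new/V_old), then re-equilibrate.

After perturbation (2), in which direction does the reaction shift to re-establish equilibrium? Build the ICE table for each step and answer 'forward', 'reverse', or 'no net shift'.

Q₀ = 0.484 vs Keq = 9.112 ⇒ Q<K, forward
Step 1:
                   D          L
  init         3.127      3.847
  Δ           -1.727      1.152
  eq             1.4      4.999
  solve Keq expr → x = 0.5758; check Q = 9.112
Then change container volume by factor 1.25 (V_new/V_old).
Step 2:
                   D          L
  init          1.12      3.999
  Δ          0.07622   -0.05082
  eq           1.196      3.948
  solve Keq expr → x = -0.02541; check Q = 9.112
Then change container volume by factor 1.25 (V_new/V_old).
Step 3:
                   D          L
  init        0.9568      3.158
  Δ           0.0645     -0.043
  eq           1.021      3.115
  solve Keq expr → x = -0.0215; check Q = 9.112

Direction: reverse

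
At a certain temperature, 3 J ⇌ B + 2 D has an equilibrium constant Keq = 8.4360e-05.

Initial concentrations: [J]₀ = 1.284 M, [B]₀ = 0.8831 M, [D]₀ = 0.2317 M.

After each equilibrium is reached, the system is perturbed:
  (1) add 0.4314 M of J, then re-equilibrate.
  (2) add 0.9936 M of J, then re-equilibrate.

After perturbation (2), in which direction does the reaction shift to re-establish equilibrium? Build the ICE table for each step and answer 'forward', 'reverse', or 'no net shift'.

Q₀ = 0.0224 vs Keq = 8.4360e-05 ⇒ Q>K, reverse
Step 1:
                    J           B           D
  init          1.284      0.8831      0.2317
  Δ            0.3159     -0.1053     -0.2106
  eq              1.6      0.7778     0.02108
  solve Keq expr → x = -0.1053; check Q = 8.4360e-05
Then add 0.4314 M of J.
Step 2:
                    J           B           D
  init          2.031      0.7778     0.02108
  Δ          -0.01305    0.004351    0.008702
  eq            2.018      0.7821     0.02978
  solve Keq expr → x = 0.004351; check Q = 8.4360e-05
Then add 0.9936 M of J.
Step 3:
                    J           B           D
  init          3.012      0.7821     0.02978
  Δ          -0.03477     0.01159     0.02318
  eq            2.977      0.7937     0.05296
  solve Keq expr → x = 0.01159; check Q = 8.4360e-05

Direction: forward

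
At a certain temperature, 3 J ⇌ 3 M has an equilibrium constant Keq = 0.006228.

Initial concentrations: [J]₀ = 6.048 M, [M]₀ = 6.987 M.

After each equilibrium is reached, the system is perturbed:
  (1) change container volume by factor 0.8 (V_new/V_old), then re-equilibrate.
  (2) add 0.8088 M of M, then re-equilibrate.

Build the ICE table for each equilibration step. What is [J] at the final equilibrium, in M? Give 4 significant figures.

[J]_eq = 14.44 M

Q₀ = 1.542 vs Keq = 0.006228 ⇒ Q>K, reverse
Step 1:
                   J          M
  Initial      6.048      6.987
  Change       4.961     -4.961
  Equil        11.01      2.026
  solve Keq expr → x = -1.654; check Q = 0.006228
Then change container volume by factor 0.8 (V_new/V_old).
Step 2:
                   J          M
  Initial      13.76      2.532
  Change           0          0
  Equil        13.76      2.532
  solve Keq expr → x = 0; check Q = 0.006228
Then add 0.8088 M of M.
Step 3:
                   J          M
  Initial      13.76      3.341
  Change      0.6831    -0.6831
  Equil        14.44      2.658
  solve Keq expr → x = -0.2277; check Q = 0.006228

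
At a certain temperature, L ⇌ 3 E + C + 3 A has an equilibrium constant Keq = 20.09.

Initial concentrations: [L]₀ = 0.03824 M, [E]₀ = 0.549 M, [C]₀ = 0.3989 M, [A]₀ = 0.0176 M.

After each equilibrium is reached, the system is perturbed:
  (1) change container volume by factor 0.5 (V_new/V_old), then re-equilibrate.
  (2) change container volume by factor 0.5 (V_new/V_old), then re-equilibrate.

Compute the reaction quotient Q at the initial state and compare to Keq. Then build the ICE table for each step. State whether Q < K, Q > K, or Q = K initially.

Q₀ = 9.4103e-06; Q < K (proceeds forward)

Q₀ = 9.4103e-06 vs Keq = 20.09 ⇒ Q<K, forward
Step 1:
                    L           E           C           A
  I           0.03824       0.549      0.3989      0.0176
  C          -0.03823      0.1147     0.03823      0.1147
  E        1.4721e-05      0.6637      0.4371      0.1323
  solve Keq expr → x = 0.03823; check Q = 20.09
Then change container volume by factor 0.5 (V_new/V_old).
Step 2:
                    L           E           C           A
  I        2.9442e-05       1.327      0.8743      0.2646
  C          0.001722   -0.005167   -0.001722   -0.005167
  E          0.001752       1.322      0.8725      0.2594
  solve Keq expr → x = -0.001722; check Q = 20.09
Then change container volume by factor 0.5 (V_new/V_old).
Step 3:
                    L           E           C           A
  I          0.003504       2.644       1.745      0.5188
  C           0.05436     -0.1631    -0.05436     -0.1631
  E           0.05786       2.481       1.691      0.3557
  solve Keq expr → x = -0.05436; check Q = 20.09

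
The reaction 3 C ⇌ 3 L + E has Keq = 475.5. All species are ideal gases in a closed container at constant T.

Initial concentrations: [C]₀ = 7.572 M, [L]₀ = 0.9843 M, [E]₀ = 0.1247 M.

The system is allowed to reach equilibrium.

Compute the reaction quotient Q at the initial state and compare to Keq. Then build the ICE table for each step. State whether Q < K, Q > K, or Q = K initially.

Q₀ = 2.7392e-04 vs Keq = 475.5 ⇒ Q<K, forward
Step 1:
                   C          L          E
  init         7.572     0.9843     0.1247
  Δ           -6.344      6.344      2.115
  eq           1.228      7.328      2.239
  solve Keq expr → x = 2.115; check Q = 475.5

Q₀ = 2.7392e-04; Q < K (proceeds forward)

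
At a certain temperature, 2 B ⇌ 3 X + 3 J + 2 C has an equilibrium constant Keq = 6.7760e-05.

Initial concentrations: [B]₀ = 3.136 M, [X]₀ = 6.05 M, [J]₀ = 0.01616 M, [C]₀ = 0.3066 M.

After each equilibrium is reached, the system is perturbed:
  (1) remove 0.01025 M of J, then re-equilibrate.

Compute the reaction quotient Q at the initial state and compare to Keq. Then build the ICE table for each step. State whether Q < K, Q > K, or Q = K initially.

Q₀ = 8.9327e-06 vs Keq = 6.7760e-05 ⇒ Q<K, forward
Step 1:
                   B          X          J          C
  I            3.136       6.05    0.01616     0.3066
  C        -0.009859    0.01479    0.01479   0.009859
  E            3.126      6.065    0.03095     0.3165
  solve Keq expr → x = 0.004929; check Q = 6.7760e-05
Then remove 0.01025 M of J.
Step 2:
                   B          X          J          C
  I            3.126      6.065     0.0207     0.3165
  C        -0.006495   0.009742   0.009742   0.006495
  E             3.12      6.075    0.03044      0.323
  solve Keq expr → x = 0.003247; check Q = 6.7760e-05

Q₀ = 8.9327e-06; Q < K (proceeds forward)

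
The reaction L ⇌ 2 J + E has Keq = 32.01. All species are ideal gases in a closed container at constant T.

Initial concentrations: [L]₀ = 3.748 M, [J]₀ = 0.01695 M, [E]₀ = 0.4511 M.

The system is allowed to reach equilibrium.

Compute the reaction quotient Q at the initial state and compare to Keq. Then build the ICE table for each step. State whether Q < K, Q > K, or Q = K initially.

Q₀ = 3.4579e-05; Q < K (proceeds forward)

Q₀ = 3.4579e-05 vs Keq = 32.01 ⇒ Q<K, forward
Step 1:
                  L         J         E
  Initial     3.748   0.01695    0.4511
  Change     -2.178     4.356     2.178
  Equil        1.57     4.373     2.629
  solve Keq expr → x = 2.178; check Q = 32.01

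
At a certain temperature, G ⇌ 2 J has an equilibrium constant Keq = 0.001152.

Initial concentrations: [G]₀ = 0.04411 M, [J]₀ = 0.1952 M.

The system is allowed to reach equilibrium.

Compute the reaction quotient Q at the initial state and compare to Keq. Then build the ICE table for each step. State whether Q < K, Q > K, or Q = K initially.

Q₀ = 0.8638; Q > K (proceeds reverse)

Q₀ = 0.8638 vs Keq = 0.001152 ⇒ Q>K, reverse
Step 1:
                    G           J
  init        0.04411      0.1952
  Δ           0.09135     -0.1827
  eq           0.1355     0.01249
  solve Keq expr → x = -0.09135; check Q = 0.001152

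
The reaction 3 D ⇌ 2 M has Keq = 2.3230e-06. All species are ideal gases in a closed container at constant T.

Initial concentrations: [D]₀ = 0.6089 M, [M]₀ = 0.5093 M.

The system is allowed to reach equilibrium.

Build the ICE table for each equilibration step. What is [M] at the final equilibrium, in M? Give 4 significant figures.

Q₀ = 1.149 vs Keq = 2.3230e-06 ⇒ Q>K, reverse
Step 1:
                  D         M
  init       0.6089    0.5093
  Δ          0.7603   -0.5069
  eq          1.369  0.002442
  solve Keq expr → x = -0.2534; check Q = 2.3230e-06

[M]_eq = 0.002442 M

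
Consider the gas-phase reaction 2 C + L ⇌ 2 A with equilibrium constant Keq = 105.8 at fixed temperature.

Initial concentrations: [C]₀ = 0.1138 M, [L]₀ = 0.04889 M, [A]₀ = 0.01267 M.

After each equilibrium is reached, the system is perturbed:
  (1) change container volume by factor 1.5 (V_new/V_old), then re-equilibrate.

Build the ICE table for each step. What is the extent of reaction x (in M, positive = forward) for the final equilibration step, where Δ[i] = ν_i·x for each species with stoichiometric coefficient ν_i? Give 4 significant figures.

Q₀ = 0.2535 vs Keq = 105.8 ⇒ Q<K, forward
Step 1:
                  C         L         A
  I          0.1138   0.04889   0.01267
  C        -0.06099   -0.0305   0.06099
  E         0.05281   0.01839   0.07366
  solve Keq expr → x = 0.0305; check Q = 105.8
Then change container volume by factor 1.5 (V_new/V_old).
Step 2:
                  C         L         A
  I          0.0352   0.01226   0.04911
  C        0.003003  0.001502 -0.003003
  E         0.03821   0.01376   0.04611
  solve Keq expr → x = -0.001502; check Q = 105.8

x = -0.001502 M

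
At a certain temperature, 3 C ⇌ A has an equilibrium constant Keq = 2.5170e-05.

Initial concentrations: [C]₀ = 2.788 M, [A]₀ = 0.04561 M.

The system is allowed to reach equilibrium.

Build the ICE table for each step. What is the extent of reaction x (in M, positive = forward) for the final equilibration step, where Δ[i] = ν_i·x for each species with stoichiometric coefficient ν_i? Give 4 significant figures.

x = -0.04498 M

Q₀ = 0.002105 vs Keq = 2.5170e-05 ⇒ Q>K, reverse
Step 1:
                   C          A
  I            2.788    0.04561
  C           0.1349   -0.04498
  E            2.923 6.2856e-04
  solve Keq expr → x = -0.04498; check Q = 2.5170e-05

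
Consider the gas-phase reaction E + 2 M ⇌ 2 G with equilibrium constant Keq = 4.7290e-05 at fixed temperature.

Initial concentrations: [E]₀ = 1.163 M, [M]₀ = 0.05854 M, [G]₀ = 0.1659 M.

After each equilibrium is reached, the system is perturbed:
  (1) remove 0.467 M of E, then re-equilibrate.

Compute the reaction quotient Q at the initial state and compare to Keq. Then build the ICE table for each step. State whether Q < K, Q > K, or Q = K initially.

Q₀ = 6.906; Q > K (proceeds reverse)

Q₀ = 6.906 vs Keq = 4.7290e-05 ⇒ Q>K, reverse
Step 1:
                  E         M         G
  Initial     1.163   0.05854    0.1659
  Change     0.0821    0.1642   -0.1642
  Equil       1.245    0.2227  0.001709
  solve Keq expr → x = -0.0821; check Q = 4.7290e-05
Then remove 0.467 M of E.
Step 2:
                  E         M         G
  Initial    0.7781    0.2227  0.001709
  Change  1.7785e-04 3.5570e-04 -3.5570e-04
  Equil      0.7783    0.2231  0.001353
  solve Keq expr → x = -1.7785e-04; check Q = 4.7290e-05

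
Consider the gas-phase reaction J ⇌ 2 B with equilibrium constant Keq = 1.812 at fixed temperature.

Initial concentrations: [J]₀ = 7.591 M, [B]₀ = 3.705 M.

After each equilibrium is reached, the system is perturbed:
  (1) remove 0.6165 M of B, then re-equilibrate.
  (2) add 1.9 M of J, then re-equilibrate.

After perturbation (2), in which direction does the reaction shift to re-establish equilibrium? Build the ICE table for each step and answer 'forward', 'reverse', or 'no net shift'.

Direction: forward

Q₀ = 1.808 vs Keq = 1.812 ⇒ Q<K, forward
Step 1:
                    J           B
  Initial       7.591       3.705
  Change    -0.001675     0.00335
  Equil         7.589       3.708
  solve Keq expr → x = 0.001675; check Q = 1.812
Then remove 0.6165 M of B.
Step 2:
                    J           B
  Initial       7.589       3.092
  Change      -0.2744      0.5488
  Equil         7.315       3.641
  solve Keq expr → x = 0.2744; check Q = 1.812
Then add 1.9 M of J.
Step 3:
                    J           B
  Initial       9.215       3.641
  Change      -0.2004      0.4009
  Equil         9.014       4.042
  solve Keq expr → x = 0.2004; check Q = 1.812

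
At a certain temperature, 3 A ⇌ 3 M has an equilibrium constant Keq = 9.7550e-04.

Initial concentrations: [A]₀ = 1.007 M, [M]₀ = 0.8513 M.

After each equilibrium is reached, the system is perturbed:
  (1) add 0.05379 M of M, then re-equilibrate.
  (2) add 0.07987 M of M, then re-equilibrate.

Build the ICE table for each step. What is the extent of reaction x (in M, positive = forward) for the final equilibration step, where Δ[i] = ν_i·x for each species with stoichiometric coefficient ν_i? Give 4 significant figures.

Q₀ = 0.6042 vs Keq = 9.7550e-04 ⇒ Q>K, reverse
Step 1:
                    A           M
  Initial       1.007      0.8513
  Change       0.6836     -0.6836
  Equil         1.691      0.1677
  solve Keq expr → x = -0.2279; check Q = 9.7550e-04
Then add 0.05379 M of M.
Step 2:
                    A           M
  Initial       1.691      0.2215
  Change      0.04894    -0.04894
  Equil          1.74      0.1725
  solve Keq expr → x = -0.01631; check Q = 9.7550e-04
Then add 0.07987 M of M.
Step 3:
                    A           M
  Initial        1.74      0.2524
  Change      0.07266    -0.07266
  Equil         1.812      0.1797
  solve Keq expr → x = -0.02422; check Q = 9.7550e-04

x = -0.02422 M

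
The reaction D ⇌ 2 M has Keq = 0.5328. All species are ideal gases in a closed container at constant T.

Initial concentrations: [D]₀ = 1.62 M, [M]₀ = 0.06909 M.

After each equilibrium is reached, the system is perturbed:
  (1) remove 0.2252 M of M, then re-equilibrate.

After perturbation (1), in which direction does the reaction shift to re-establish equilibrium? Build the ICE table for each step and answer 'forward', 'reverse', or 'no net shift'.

Direction: forward

Q₀ = 0.002947 vs Keq = 0.5328 ⇒ Q<K, forward
Step 1:
                    D           M
  Initial        1.62     0.06909
  Change       -0.373       0.746
  Equil         1.247      0.8151
  solve Keq expr → x = 0.373; check Q = 0.5328
Then remove 0.2252 M of M.
Step 2:
                    D           M
  Initial       1.247      0.5899
  Change     -0.09651       0.193
  Equil          1.15      0.7829
  solve Keq expr → x = 0.09651; check Q = 0.5328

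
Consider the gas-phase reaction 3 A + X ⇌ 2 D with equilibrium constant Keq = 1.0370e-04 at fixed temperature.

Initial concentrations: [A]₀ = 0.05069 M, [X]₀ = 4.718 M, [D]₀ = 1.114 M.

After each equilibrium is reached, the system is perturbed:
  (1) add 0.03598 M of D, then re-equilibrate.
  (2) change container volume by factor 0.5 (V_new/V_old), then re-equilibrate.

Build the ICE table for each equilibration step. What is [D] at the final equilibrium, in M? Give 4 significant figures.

[D]_eq = 0.1941 M

Q₀ = 2020 vs Keq = 1.0370e-04 ⇒ Q>K, reverse
Step 1:
                   A          X          D
  I          0.05069      4.718      1.114
  C            1.597     0.5323     -1.065
  E            1.648       5.25    0.04935
  solve Keq expr → x = -0.5323; check Q = 1.0370e-04
Then add 0.03598 M of D.
Step 2:
                   A          X          D
  I            1.648       5.25    0.08533
  C          0.05042    0.01681   -0.03361
  E            1.698      5.267    0.05172
  solve Keq expr → x = -0.01681; check Q = 1.0370e-04
Then change container volume by factor 0.5 (V_new/V_old).
Step 3:
                   A          X          D
  I            3.396      10.53     0.1034
  C          -0.1361   -0.04535    0.09071
  E             3.26      10.49     0.1941
  solve Keq expr → x = 0.04535; check Q = 1.0370e-04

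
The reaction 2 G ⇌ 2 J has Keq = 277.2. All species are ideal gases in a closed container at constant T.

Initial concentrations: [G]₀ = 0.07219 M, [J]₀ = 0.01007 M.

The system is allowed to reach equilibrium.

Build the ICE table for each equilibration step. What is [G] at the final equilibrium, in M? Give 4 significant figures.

[G]_eq = 0.004661 M

Q₀ = 0.01946 vs Keq = 277.2 ⇒ Q<K, forward
Step 1:
                    G           J
  Initial     0.07219     0.01007
  Change     -0.06753     0.06753
  Equil      0.004661      0.0776
  solve Keq expr → x = 0.03376; check Q = 277.2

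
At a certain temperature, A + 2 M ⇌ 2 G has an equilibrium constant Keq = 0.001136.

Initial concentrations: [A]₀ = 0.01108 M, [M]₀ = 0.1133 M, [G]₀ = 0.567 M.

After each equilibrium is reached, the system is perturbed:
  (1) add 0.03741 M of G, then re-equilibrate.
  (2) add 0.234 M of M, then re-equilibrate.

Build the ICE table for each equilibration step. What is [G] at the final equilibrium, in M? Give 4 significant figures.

[G]_eq = 0.01738 M

Q₀ = 2260 vs Keq = 0.001136 ⇒ Q>K, reverse
Step 1:
                  A         M         G
  init      0.01108    0.1133     0.567
  Δ          0.2775    0.5549   -0.5549
  eq         0.2885    0.6682    0.0121
  solve Keq expr → x = -0.2775; check Q = 0.001136
Then add 0.03741 M of G.
Step 2:
                  A         M         G
  init       0.2885    0.6682   0.04951
  Δ         0.01818   0.03636  -0.03636
  eq         0.3067    0.7046   0.01315
  solve Keq expr → x = -0.01818; check Q = 0.001136
Then add 0.234 M of M.
Step 3:
                  A         M         G
  init       0.3067    0.9386   0.01315
  Δ       -0.002114 -0.004229  0.004229
  eq         0.3046    0.9343   0.01738
  solve Keq expr → x = 0.002114; check Q = 0.001136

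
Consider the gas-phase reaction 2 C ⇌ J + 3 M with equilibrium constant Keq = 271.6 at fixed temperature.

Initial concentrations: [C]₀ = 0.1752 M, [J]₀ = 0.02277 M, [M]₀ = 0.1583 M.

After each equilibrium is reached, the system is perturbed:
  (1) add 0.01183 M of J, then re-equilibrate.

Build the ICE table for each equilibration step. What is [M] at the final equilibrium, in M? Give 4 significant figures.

[M]_eq = 0.4128 M

Q₀ = 0.002943 vs Keq = 271.6 ⇒ Q<K, forward
Step 1:
                    C           J           M
  init         0.1752     0.02277      0.1583
  Δ           -0.1699     0.08496      0.2549
  eq         0.005289      0.1077      0.4132
  solve Keq expr → x = 0.08496; check Q = 271.6
Then add 0.01183 M of J.
Step 2:
                    C           J           M
  init       0.005289      0.1196      0.4132
  Δ        2.7146e-04 -1.3573e-04 -4.0719e-04
  eq         0.005561      0.1194      0.4128
  solve Keq expr → x = -1.3573e-04; check Q = 271.6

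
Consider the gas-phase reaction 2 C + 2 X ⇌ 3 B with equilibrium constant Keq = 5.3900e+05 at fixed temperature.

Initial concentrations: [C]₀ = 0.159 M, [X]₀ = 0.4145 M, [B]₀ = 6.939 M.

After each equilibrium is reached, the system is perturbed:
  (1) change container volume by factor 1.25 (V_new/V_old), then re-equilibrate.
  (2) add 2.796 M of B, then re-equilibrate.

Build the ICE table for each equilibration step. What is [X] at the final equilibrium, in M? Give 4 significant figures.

Q₀ = 7.6921e+04 vs Keq = 5.3900e+05 ⇒ Q<K, forward
Step 1:
                   C          X          B
  init         0.159     0.4145      6.939
  Δ          -0.0821    -0.0821     0.1231
  eq          0.0769     0.3324      7.062
  solve Keq expr → x = 0.04105; check Q = 5.3900e+05
Then change container volume by factor 1.25 (V_new/V_old).
Step 2:
                   C          X          B
  init       0.06152     0.2659       5.65
  Δ         0.005673   0.005673  -0.008509
  eq          0.0672     0.2716      5.641
  solve Keq expr → x = -0.002836; check Q = 5.3900e+05
Then add 2.796 M of B.
Step 3:
                   C          X          B
  init        0.0672     0.2716      8.437
  Δ          0.03912    0.03912   -0.05868
  eq          0.1063     0.3107      8.379
  solve Keq expr → x = -0.01956; check Q = 5.3900e+05

[X]_eq = 0.3107 M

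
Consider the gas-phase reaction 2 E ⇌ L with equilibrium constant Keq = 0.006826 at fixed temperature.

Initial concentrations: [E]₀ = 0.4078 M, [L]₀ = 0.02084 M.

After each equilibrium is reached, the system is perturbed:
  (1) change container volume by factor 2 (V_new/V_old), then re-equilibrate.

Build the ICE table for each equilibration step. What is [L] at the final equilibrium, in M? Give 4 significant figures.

[L]_eq = 3.4267e-04 M

Q₀ = 0.1253 vs Keq = 0.006826 ⇒ Q>K, reverse
Step 1:
                    E           L
  Initial      0.4078     0.02084
  Change      0.03896    -0.01948
  Equil        0.4468    0.001362
  solve Keq expr → x = -0.01948; check Q = 0.006826
Then change container volume by factor 2 (V_new/V_old).
Step 2:
                    E           L
  Initial      0.2234  6.8120e-04
  Change   6.7707e-04 -3.3853e-04
  Equil        0.2241  3.4267e-04
  solve Keq expr → x = -3.3853e-04; check Q = 0.006826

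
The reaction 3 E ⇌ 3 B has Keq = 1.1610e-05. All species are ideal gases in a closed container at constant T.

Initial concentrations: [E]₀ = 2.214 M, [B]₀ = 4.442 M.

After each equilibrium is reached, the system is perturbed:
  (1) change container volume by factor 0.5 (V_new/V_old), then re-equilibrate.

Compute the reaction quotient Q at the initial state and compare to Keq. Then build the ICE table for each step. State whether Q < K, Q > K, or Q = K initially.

Q₀ = 8.076 vs Keq = 1.1610e-05 ⇒ Q>K, reverse
Step 1:
                   E          B
  I            2.214      4.442
  C            4.295     -4.295
  E            6.509     0.1474
  solve Keq expr → x = -1.432; check Q = 1.1610e-05
Then change container volume by factor 0.5 (V_new/V_old).
Step 2:
                   E          B
  I            13.02     0.2948
  C                0          0
  E            13.02     0.2948
  solve Keq expr → x = 0; check Q = 1.1610e-05

Q₀ = 8.076; Q > K (proceeds reverse)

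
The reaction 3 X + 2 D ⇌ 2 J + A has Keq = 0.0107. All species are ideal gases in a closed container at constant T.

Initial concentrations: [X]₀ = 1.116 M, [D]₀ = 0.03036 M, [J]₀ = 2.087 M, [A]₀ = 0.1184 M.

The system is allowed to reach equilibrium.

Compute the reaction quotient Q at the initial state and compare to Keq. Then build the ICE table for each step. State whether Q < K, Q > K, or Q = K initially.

Q₀ = 402.5 vs Keq = 0.0107 ⇒ Q>K, reverse
Step 1:
                  X         D         J         A
  I           1.116   0.03036     2.087    0.1184
  C          0.3531    0.2354   -0.2354   -0.1177
  E           1.469    0.2658     1.852 6.9893e-04
  solve Keq expr → x = -0.1177; check Q = 0.0107

Q₀ = 402.5; Q > K (proceeds reverse)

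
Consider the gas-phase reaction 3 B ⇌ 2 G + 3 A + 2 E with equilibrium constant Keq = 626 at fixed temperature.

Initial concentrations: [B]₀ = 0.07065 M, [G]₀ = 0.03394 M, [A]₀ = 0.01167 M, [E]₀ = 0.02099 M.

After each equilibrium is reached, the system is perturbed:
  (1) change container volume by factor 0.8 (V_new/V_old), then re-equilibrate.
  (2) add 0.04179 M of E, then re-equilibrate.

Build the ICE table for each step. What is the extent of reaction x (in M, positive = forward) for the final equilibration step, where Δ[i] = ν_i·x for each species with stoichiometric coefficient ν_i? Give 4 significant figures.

x = -5.0549e-05 M

Q₀ = 2.2873e-09 vs Keq = 626 ⇒ Q<K, forward
Step 1:
                    B           G           A           E
  Initial     0.07065     0.03394     0.01167     0.02099
  Change     -0.07035      0.0469     0.07035      0.0469
  Equil    2.9833e-04     0.08084     0.08202     0.06789
  solve Keq expr → x = 0.02345; check Q = 626
Then change container volume by factor 0.8 (V_new/V_old).
Step 2:
                    B           G           A           E
  Initial  3.7292e-04      0.1011      0.1025     0.08486
  Change   1.2798e-04 -8.5319e-05 -1.2798e-04 -8.5319e-05
  Equil    5.0089e-04       0.101      0.1024     0.08478
  solve Keq expr → x = -4.2659e-05; check Q = 626
Then add 0.04179 M of E.
Step 3:
                    B           G           A           E
  Initial  5.0089e-04       0.101      0.1024      0.1266
  Change   1.5165e-04 -1.0110e-04 -1.5165e-04 -1.0110e-04
  Equil    6.5254e-04      0.1009      0.1022      0.1265
  solve Keq expr → x = -5.0549e-05; check Q = 626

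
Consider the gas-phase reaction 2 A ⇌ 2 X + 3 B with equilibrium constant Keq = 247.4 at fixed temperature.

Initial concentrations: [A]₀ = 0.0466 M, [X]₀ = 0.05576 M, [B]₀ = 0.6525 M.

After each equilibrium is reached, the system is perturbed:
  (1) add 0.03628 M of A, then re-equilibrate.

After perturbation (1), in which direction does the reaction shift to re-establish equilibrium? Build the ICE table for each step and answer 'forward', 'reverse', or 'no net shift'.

Q₀ = 0.3978 vs Keq = 247.4 ⇒ Q<K, forward
Step 1:
                  A         X         B
  Initial    0.0466   0.05576    0.6525
  Change    -0.0428    0.0428    0.0642
  Equil    0.003802   0.09856    0.7167
  solve Keq expr → x = 0.0214; check Q = 247.4
Then add 0.03628 M of A.
Step 2:
                  A         X         B
  Initial   0.04008   0.09856    0.7167
  Change   -0.03439   0.03439   0.05158
  Equil    0.005692    0.1329    0.7683
  solve Keq expr → x = 0.01719; check Q = 247.4

Direction: forward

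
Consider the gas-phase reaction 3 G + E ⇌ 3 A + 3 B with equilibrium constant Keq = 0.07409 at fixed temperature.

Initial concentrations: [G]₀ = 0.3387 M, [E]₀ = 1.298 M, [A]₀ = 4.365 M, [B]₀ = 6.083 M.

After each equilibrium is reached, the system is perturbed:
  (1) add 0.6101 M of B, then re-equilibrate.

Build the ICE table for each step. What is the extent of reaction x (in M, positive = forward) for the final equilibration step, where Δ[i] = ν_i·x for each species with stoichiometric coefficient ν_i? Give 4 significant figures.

x = -0.03775 M

Q₀ = 3.7118e+05 vs Keq = 0.07409 ⇒ Q>K, reverse
Step 1:
                   G          E          A          B
  I           0.3387      1.298      4.365      6.083
  C            3.514      1.171     -3.514     -3.514
  E            3.852      2.469     0.8512      2.569
  solve Keq expr → x = -1.171; check Q = 0.07409
Then add 0.6101 M of B.
Step 2:
                   G          E          A          B
  I            3.852      2.469     0.8512      3.179
  C           0.1132    0.03775    -0.1132    -0.1132
  E            3.966      2.507      0.738      3.066
  solve Keq expr → x = -0.03775; check Q = 0.07409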